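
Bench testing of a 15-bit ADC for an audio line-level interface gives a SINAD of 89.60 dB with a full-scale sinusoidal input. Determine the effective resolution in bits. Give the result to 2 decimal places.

14.59 bits

Inverting SNR = 6.02 N + 1.76: N_eff = (89.60 − 1.76)/6.02 = 14.5914.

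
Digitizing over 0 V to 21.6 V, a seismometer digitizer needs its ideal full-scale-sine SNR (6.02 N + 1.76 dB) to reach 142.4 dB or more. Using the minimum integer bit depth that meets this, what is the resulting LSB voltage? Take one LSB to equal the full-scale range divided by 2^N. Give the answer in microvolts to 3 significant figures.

V_FS = 21.6 V.
N ≥ (142.4 − 1.76)/6.02 = 23.362 → N_min = 24.
LSB = 21.6 V / 2^24 = 1.29 µV.

1.29 µV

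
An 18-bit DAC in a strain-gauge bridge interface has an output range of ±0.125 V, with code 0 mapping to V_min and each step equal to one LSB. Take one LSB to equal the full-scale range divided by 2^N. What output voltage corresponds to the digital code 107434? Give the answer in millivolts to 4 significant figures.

-22.54 mV

The full-scale span is 0.125 − (-0.125) = 0.25 V. LSB = 0.25 V / 2^18.
V_out = -0.125 + 107434 × (0.25/262144) V
      = -0.125 + 0.102457 = -0.0225430 V.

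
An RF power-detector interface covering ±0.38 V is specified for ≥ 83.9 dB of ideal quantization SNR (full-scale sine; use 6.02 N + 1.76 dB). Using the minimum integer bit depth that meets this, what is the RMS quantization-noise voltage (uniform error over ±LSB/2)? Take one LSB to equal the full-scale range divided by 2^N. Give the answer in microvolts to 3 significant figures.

13.4 µV

Range = 0.38 − (-0.38) = 0.76 V.
Solving 6.02 N ≥ 83.9 − 1.76: N ≥ 13.645. Round up → N = 14.
One LSB is 0.76 V / 16384 = 46.387 µV.
σ_q = LSB/√12 = 46.387 µV/3.4641 = 13.4 µV.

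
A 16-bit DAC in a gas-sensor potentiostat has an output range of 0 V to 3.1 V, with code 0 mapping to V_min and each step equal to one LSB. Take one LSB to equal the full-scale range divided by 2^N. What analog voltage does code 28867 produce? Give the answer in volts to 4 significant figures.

Span = 3.1 V. LSB = 3.1 V / 2^16.
Output = V_min + (28867/65536) × range = 0 + 0.440475 × 3.1 V
      = 0 + 1.36547 = 1.36547 V.

1.365 V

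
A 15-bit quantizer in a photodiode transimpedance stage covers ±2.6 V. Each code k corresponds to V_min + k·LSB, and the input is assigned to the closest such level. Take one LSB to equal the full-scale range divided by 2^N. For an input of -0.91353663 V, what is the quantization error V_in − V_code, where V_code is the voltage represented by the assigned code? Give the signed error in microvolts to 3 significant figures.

+49.8 µV

The full-scale span is 2.6 − (-2.6) = 5.2 V. LSB = 5.2 V / 2^15 ≈ 158.7 µV.
(V_in − V_min)/LSB = (-0.91353663 − (-2.6)) × 32768/5.2 = 10627.3138 → nearest code k = 10627.
V_code = V_min + k × range/2^15 = -2.6 + 10627 × 5.2/32768 = -0.91358642578 V.
e = -0.91353663 − (-0.91358642578) = +49.8 µV.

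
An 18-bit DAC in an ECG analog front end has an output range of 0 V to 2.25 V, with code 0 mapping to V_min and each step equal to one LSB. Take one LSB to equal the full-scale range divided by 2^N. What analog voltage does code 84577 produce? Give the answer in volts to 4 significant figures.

Range is 2.25 V. LSB = 2.25 V / 2^18.
V_out = 0 + 84577 × (2.25/262144) V
      = 0 + 0.725930 = 0.725930 V.

0.7259 V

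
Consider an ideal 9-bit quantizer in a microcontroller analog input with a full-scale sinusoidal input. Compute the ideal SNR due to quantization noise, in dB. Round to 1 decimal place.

55.9 dB

SNR = 6.02·9 + 1.76 = 55.94 dB.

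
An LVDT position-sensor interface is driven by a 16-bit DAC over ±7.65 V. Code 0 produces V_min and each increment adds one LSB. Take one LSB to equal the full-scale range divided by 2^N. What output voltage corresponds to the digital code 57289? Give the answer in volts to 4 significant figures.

5.725 V

Range = 7.65 − (-7.65) = 15.3 V. LSB = 15.3 V / 2^16.
V_out = V_min + code × LSB = -7.65 V + 57289 × 15.3 V / 65536
      = -7.65 + 13.3747 = 5.72466 V.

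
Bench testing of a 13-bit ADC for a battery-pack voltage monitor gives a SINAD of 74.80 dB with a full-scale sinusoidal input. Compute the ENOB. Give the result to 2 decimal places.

(74.80 − 1.76) / 6.02 = 73.04/6.02 = 12.1329 effective bits.

12.13 bits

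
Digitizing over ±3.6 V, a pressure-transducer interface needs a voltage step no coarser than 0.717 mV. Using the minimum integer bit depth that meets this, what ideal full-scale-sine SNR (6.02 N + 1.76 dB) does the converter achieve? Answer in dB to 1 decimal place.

86.0 dB

The full-scale span is 3.6 − (-3.6) = 7.2 V.
Need 2^N ≥ 7.2 V / 0.717 mV = 10040 → N_min = 14.
SNR = 6.02 × 14 + 1.76 = 86.04 dB.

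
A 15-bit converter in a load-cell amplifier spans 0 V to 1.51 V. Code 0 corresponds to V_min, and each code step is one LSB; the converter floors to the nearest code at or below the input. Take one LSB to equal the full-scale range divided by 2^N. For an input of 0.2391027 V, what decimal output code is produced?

5188

Range is 1.51 V. LSB = 1.51 V / 2^15 ≈ 46.08 µV.
code = ⌊(V_in − V_min)/LSB⌋ = ⌊(V_in − V_min) × 2^15 / range⌋
     = ⌊(0.2391027 − (0)) × 32768 / 1.51⌋ = ⌊0.2391027 × 32768/1.51⌋
     = ⌊5188.687⌋ = 5188.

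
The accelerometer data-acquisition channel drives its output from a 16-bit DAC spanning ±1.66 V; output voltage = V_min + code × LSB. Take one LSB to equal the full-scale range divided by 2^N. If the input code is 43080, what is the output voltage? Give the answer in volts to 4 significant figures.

Range = 1.66 − (-1.66) = 3.32 V. LSB = 3.32 V / 2^16.
V_out = -1.66 + 43080 × (3.32/65536) V
      = -1.66 + 2.18240 = 0.522397 V.

0.5224 V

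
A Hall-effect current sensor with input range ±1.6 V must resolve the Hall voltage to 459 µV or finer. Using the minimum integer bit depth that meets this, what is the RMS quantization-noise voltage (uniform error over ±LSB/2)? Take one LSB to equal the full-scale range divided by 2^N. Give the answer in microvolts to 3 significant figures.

113 µV

The full-scale span is 1.6 − (-1.6) = 3.2 V.
Required number of levels: 3.2/459 µV = 6971.7; smallest N with 2^N ≥ that is 13.
Step size = 3.2/8192 V = 390.63 µV.
RMS noise = LSB/√12 = 113 µV.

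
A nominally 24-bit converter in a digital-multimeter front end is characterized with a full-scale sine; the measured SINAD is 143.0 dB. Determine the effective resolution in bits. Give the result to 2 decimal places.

ENOB = (SINAD − 1.76) / 6.02 = (143.0 − 1.76) / 6.02 = 141.24 / 6.02 = 23.4618.

23.46 bits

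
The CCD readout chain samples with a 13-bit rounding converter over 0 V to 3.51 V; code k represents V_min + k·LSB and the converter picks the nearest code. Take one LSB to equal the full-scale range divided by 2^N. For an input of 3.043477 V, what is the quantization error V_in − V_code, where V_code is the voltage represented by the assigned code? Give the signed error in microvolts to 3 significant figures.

Full-scale range = 3.51 V. LSB = 3.51 V / 2^13 ≈ 428.5 µV.
(3.043477 − (0)) / LSB = 3.043477 × 8192/3.51 = 7103.1805. Nearest integer: k = 7103.
V_code = 0 + (7103/8192) × 3.51 = 3.043399658 V.
e = 3.043477 − (3.043399658) = +77.3 µV.

+77.3 µV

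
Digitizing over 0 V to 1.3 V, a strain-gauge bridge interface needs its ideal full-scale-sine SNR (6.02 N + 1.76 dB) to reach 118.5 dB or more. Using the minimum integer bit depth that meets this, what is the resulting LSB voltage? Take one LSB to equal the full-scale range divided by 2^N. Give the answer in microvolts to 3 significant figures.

Span = 1.3 V.
N ≥ (118.5 − 1.76)/6.02 = 19.392 → N_min = 20.
One LSB is 1.3 V / 1048576 = 1.24 µV.

1.24 µV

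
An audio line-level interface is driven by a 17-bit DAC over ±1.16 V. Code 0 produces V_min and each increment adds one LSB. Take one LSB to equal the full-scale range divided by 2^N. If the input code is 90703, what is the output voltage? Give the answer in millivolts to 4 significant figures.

445.5 mV

Range = 1.16 − (-1.16) = 2.32 V. LSB = 2.32 V / 2^17.
Output = V_min + (90703/131072) × range = -1.16 + 0.692009 × 2.32 V
      = -1.16 V + 1.60546 V = 0.445461 V.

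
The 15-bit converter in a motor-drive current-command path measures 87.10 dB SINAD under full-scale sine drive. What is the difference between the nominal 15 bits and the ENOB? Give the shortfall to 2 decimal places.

ENOB = (SINAD − 1.76)/6.02 = (87.10 − 1.76)/6.02 = 14.1761 bits.
Lost resolution: 15 − 14.1761 = 0.8239 bits.

0.82 bits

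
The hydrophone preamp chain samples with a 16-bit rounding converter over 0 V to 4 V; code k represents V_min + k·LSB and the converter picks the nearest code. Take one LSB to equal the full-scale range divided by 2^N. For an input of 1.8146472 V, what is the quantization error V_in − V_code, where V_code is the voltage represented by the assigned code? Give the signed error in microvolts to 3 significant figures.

V_FS = 4 V. LSB = 4 V / 2^16 ≈ 61.04 µV.
(1.8146472 − (0)) / LSB = 1.8146472 × 65536/4 = 29731.1797. Nearest integer: k = 29731.
Reconstructed level: 0 + 29731 × 4/65536 V = 1.8146362305 V.
V_in − V_code = 1.8146472 − (1.8146362305) = +11.0 µV.

+11.0 µV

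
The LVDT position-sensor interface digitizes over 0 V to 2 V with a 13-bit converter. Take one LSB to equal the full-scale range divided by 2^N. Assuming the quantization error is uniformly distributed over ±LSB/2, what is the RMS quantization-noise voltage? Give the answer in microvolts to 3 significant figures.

70.5 µV

Full-scale range = 2 V.
LSB = 2 V / 2^13 = 244.14 µV.
RMS of a uniform error over width LSB is LSB/√12 = 70.5 µV.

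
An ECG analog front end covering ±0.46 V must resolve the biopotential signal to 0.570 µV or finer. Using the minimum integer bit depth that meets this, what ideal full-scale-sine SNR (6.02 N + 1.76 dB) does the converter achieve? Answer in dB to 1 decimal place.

Span: 0.46 V − (-0.46 V) = 0.92 V.
Need 2^N ≥ 0.92 V / 0.570 µV = 1.614e6 → N_min = 21.
6.02(21) + 1.76 = 128.18 dB.

128.2 dB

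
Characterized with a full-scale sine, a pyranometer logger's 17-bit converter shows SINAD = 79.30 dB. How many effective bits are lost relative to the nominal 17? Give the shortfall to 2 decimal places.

ENOB = (SINAD − 1.76)/6.02 = (79.30 − 1.76)/6.02 = 12.8804 bits.
Shortfall = 17 − 12.8804 = 4.1196 bits.

4.12 bits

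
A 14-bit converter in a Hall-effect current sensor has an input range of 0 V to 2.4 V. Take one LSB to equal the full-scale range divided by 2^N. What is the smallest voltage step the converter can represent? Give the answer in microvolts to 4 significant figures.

146.5 µV

Full-scale range = 2.4 V.
Number of codes = 2^14 = 16384.
LSB = 2.4 V / 2^14 = 146.5 µV.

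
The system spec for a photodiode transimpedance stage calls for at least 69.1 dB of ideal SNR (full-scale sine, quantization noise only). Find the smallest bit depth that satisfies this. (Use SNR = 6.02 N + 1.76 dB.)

12 bits

Required N = ⌈(69.1 − 1.76)/6.02⌉ = ⌈11.186⌉ = 12.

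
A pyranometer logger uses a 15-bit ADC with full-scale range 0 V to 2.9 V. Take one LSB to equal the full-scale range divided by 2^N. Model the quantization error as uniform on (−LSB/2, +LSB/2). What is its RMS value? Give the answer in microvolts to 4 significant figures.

V_FS = 2.9 V.
LSB = 2.9 V ÷ 2^15 = 2.9/32768 V = 88.5010 µV.
V_rms = LSB/√12 = 88.5010 µV / √12 = 25.55 µV.

25.55 µV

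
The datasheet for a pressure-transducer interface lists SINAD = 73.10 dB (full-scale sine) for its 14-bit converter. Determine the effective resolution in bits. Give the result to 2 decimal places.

11.85 bits

ENOB = (SINAD − 1.76) / 6.02 = (73.10 − 1.76) / 6.02 = 71.34 / 6.02 = 11.8505.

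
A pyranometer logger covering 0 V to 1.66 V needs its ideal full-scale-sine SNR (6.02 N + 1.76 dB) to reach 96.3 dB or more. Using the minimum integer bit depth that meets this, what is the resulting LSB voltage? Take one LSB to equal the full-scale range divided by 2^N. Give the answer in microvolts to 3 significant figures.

25.3 µV

Full-scale range = 1.66 V.
Solving 6.02 N ≥ 96.3 − 1.76: N ≥ 15.704. Round up → N = 16.
LSB = 1.66 V ÷ 2^16 = 1.66/65536 V = 25.3 µV.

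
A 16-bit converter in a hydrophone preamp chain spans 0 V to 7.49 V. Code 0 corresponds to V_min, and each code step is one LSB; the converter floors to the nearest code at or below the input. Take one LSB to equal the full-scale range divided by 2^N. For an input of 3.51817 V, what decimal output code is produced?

Full-scale range = 7.49 V. LSB = 7.49 V / 2^16 ≈ 114.3 µV.
code = ⌊(V_in − V_min)/LSB⌋ = ⌊(V_in − V_min) × 2^16 / range⌋
     = ⌊(3.51817 − (0)) × 65536 / 7.49⌋ = ⌊3.51817 × 65536/7.49⌋
     = ⌊30783.283⌋ = 30783.

30783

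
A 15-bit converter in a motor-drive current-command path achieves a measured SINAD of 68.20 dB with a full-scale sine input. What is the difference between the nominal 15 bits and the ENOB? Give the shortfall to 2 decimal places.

ENOB = (SINAD − 1.76)/6.02 = (68.20 − 1.76)/6.02 = 11.0365 bits.
Shortfall = 15 − 11.0365 = 3.9635 bits.

3.96 bits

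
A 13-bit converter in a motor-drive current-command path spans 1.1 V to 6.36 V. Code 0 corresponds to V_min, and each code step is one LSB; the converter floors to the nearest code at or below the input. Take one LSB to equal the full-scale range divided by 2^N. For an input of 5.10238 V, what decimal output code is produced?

6233

Full-scale range = 6.36 V − (1.1 V) = 5.26 V. LSB = 5.26 V / 2^13 ≈ 0.6421 mV.
V_in − V_min = 5.10238 − (1.1) = 4.00238 V.
Divide by LSB: 4.00238 × 8192/5.26 = 6233.3644.
Truncating gives code 6233.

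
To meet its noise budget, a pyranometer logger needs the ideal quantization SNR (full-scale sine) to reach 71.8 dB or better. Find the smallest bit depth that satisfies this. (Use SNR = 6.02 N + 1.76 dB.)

N ≥ (71.8 − 1.76)/6.02 = 11.635 → N_min = 12.

12 bits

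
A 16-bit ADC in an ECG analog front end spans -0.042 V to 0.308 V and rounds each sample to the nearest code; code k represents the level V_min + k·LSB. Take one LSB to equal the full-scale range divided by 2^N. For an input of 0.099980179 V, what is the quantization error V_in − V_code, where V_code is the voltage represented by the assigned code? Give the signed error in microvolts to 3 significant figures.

+0.961 µV

Full-scale range = 0.308 V − (-0.042 V) = 0.35 V. LSB = 0.35 V / 2^16 ≈ 5.341 µV.
(0.099980179 − (-0.042)) / LSB = 0.141980179 × 65536/0.35 = 26585.1800. Nearest integer: k = 26585.
V_code = V_min + k × range/2^16 = -0.042 + 26585 × 0.35/65536 = 0.099979217529 V.
Error = V_in − V_code = 0.099980179 − (0.099979217529) = +0.961 µV.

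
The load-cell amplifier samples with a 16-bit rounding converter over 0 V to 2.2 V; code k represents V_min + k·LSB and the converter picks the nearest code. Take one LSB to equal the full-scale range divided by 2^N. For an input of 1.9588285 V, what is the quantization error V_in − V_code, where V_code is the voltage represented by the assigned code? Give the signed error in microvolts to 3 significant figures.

−9.39 µV

Full-scale range = 2.2 V. LSB = 2.2 V / 2^16 ≈ 33.57 µV.
(V_in − V_min)/LSB = (1.9588285 − (0)) × 65536/2.2 = 58351.7203 → nearest code k = 58352.
Reconstructed level: 0 + 58352 × 2.2/65536 V = 1.9588378906 V.
V_in − V_code = 1.9588285 − (1.9588378906) = −9.39 µV.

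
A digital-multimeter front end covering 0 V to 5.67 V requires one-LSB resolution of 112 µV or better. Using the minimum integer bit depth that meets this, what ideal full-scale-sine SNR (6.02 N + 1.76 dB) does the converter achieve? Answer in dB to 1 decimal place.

Full-scale range = 5.67 V.
Required number of levels: 5.67/112 µV = 50625; smallest N with 2^N ≥ that is 16.
6.02(16) + 1.76 = 98.08 dB.

98.1 dB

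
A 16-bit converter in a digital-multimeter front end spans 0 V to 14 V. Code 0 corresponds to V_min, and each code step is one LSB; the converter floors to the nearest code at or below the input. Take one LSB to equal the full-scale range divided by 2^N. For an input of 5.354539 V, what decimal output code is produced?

25065

Range is 14 V. LSB = 14 V / 2^16 ≈ 213.6 µV.
code = ⌊(V_in − V_min)/LSB⌋ = ⌊(V_in − V_min) × 2^16 / range⌋
     = ⌊(5.354539 − (0)) × 65536 / 14⌋ = ⌊5.354539 × 65536/14⌋
     = ⌊25065.362⌋ = 25065.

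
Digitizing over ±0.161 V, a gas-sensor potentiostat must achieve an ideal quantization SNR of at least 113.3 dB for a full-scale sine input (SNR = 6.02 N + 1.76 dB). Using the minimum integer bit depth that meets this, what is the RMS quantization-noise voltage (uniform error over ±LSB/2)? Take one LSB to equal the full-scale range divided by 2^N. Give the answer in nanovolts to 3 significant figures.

Range = 0.161 − (-0.161) = 0.322 V.
6.02 N + 1.76 ≥ 113.3 gives N ≥ 18.528, so the minimum integer is 19.
LSB = 0.322 V / 2^19 = 0.61417 µV.
V_rms = LSB/√12 = 177 nV.

177 nV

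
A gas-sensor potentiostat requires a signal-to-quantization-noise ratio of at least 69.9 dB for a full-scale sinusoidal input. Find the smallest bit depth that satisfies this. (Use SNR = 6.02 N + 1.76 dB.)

Required N = ⌈(69.9 − 1.76)/6.02⌉ = ⌈11.319⌉ = 12.

12 bits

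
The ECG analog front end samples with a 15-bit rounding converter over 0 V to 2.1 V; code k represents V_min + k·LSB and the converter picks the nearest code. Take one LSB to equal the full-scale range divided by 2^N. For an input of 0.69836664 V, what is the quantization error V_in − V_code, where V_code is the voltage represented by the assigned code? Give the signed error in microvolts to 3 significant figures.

+11.5 µV

Full-scale range = 2.1 V. LSB = 2.1 V / 2^15 ≈ 64.09 µV.
(V_in − V_min)/LSB = (0.69836664 − (0)) × 32768/2.1 = 10897.1800 → nearest code k = 10897.
V_code = V_min + k × range/2^15 = 0 + 10897 × 2.1/32768 = 0.69835510254 V.
V_in − V_code = 0.69836664 − (0.69835510254) = +11.5 µV.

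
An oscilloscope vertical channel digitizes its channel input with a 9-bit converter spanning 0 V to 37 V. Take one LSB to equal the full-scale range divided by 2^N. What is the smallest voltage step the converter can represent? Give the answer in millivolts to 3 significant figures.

Span = 37 V.
Number of codes = 2^9 = 512.
One LSB is 37 V / 512 = 72.3 mV.

72.3 mV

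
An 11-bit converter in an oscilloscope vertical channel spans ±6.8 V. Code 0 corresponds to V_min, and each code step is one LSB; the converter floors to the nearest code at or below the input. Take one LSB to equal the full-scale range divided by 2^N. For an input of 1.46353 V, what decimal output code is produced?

1244

The full-scale span is 6.8 − (-6.8) = 13.6 V. LSB = 13.6 V / 2^11 ≈ 6.641 mV.
code = ⌊(V_in − V_min)/LSB⌋ = ⌊(V_in − V_min) × 2^11 / range⌋
     = ⌊(1.46353 − (-6.8)) × 2048 / 13.6⌋ = ⌊8.26353 × 2048/13.6⌋
     = ⌊1244.390⌋ = 1244.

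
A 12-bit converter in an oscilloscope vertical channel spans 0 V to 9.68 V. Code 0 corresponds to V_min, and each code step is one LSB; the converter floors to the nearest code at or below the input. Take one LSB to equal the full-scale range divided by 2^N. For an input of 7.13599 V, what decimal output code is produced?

V_FS = 9.68 V. LSB = 9.68 V / 2^12 ≈ 2.363 mV.
(V_in − V_min) × 2^12/range = (7.13599 − (0)) × 4096/9.68 = 3019.526.
Floor → code = 3019.

3019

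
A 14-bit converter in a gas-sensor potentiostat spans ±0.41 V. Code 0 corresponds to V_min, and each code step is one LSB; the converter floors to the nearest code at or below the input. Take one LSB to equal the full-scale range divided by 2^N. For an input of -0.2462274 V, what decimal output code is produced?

3272

Full-scale range = 0.41 V − (-0.41 V) = 0.82 V. LSB = 0.82 V / 2^14 ≈ 50.05 µV.
code = ⌊(V_in − V_min)/LSB⌋ = ⌊(V_in − V_min) × 2^14 / range⌋
     = ⌊(-0.2462274 − (-0.41)) × 16384 / 0.82⌋ = ⌊0.1637726 × 16384/0.82⌋
     = ⌊3272.256⌋ = 3272.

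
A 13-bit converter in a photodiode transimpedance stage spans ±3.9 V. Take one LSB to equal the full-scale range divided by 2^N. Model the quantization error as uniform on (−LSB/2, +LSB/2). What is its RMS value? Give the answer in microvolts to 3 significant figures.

275 µV

Full-scale range = 3.9 V − (-3.9 V) = 7.8 V.
Step size = 7.8/8192 V = 0.95215 mV.
RMS of a uniform error over width LSB is LSB/√12 = 275 µV.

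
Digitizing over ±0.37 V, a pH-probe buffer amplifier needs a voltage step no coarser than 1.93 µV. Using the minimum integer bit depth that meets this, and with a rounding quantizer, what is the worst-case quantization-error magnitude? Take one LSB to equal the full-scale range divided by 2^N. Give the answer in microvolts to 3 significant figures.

The full-scale span is 0.37 − (-0.37) = 0.74 V.
0.74 V / 1.93 µV = 383400. Since 2^18 = 262144 and 2^19 = 524288, N = 19.
LSB = 0.74 V / 2^19 = 1.4114 µV.
Half an LSB is 0.706 µV.

0.706 µV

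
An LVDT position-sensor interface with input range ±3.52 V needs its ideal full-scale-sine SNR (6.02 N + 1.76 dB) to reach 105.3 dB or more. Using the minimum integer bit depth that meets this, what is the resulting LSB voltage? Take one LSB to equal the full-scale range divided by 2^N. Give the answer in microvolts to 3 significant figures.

Full-scale range = 3.52 V − (-3.52 V) = 7.04 V.
N ≥ (105.3 − 1.76)/6.02 = 17.199 → N_min = 18.
Step size = 7.04/262144 V = 26.9 µV.

26.9 µV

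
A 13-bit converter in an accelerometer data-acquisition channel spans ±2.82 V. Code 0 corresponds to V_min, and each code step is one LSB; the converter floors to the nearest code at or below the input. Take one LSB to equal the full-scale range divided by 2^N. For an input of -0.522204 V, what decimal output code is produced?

3337

Range = 2.82 − (-2.82) = 5.64 V. LSB = 5.64 V / 2^13 ≈ 0.6885 mV.
(V_in − V_min) × 2^13/range = (-0.522204 − (-2.82)) × 8192/5.64 = 3337.508.
Floor → code = 3337.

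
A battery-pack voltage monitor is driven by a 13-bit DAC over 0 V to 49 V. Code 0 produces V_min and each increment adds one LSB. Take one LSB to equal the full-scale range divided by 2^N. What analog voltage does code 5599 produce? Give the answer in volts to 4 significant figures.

V_FS = 49 V. LSB = 49 V / 2^13.
V_out = 0 + 5599 × (49/8192) V
      = 0 + 33.4901 = 33.4901 V.

33.49 V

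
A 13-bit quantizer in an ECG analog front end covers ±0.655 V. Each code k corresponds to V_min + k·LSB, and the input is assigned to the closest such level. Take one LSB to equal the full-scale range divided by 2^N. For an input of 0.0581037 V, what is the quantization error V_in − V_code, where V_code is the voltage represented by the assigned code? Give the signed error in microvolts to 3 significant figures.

+55.6 µV

Range = 0.655 − (-0.655) = 1.31 V. LSB = 1.31 V / 2^13 ≈ 159.9 µV.
Position in LSBs: (0.0581037 − (-0.655)) × 8192/1.31 = 4459.3477; rounding gives k = 4459.
Reconstructed level: -0.655 + 4459 × 1.31/8192 V = 0.05804809570 V.
V_in − V_code = 0.0581037 − (0.05804809570) = +55.6 µV.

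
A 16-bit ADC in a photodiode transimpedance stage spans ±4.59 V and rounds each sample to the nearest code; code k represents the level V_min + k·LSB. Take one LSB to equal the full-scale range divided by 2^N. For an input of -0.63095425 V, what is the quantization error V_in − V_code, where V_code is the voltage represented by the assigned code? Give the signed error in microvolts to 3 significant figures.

−53.4 µV

Range = 4.59 − (-4.59) = 9.18 V. LSB = 9.18 V / 2^16 ≈ 140.1 µV.
(-0.63095425 − (-4.59)) / LSB = 3.95904575 × 65536/9.18 = 28263.6190. Nearest integer: k = 28264.
Reconstructed level: -4.59 + 28264 × 9.18/65536 V = -0.63090087891 V.
e = -0.63095425 − (-0.63090087891) = −53.4 µV.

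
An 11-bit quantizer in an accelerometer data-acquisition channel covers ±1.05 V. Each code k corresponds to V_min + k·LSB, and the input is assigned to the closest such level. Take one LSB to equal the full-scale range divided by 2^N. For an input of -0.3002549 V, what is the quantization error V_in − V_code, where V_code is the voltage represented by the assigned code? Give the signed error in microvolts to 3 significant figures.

The full-scale span is 1.05 − (-1.05) = 2.1 V. LSB = 2.1 V / 2^11 ≈ 1.025 mV.
(-0.3002549 − (-1.05)) / LSB = 0.7497451 × 2048/2.1 = 731.1800. Nearest integer: k = 731.
V_code = -1.05 + (731/2048) × 2.1 = -0.3004394531 V.
Error = V_in − V_code = -0.3002549 − (-0.3004394531) = +185 µV.

+185 µV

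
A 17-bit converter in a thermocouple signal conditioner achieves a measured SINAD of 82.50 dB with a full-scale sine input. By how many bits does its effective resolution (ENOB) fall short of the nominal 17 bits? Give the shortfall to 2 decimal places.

Effective bits = (82.50 − 1.76)/6.02 = 13.4120.
17 − 13.4120 = 3.59 bits below nominal.

3.59 bits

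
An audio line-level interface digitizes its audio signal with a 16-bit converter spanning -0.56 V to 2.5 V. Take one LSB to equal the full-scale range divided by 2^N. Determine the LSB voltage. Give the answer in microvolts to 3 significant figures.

Span: 2.5 V − (-0.56 V) = 3.06 V.
Number of codes = 2^16 = 65536.
LSB = 3.06 V / 2^16 = 46.7 µV.

46.7 µV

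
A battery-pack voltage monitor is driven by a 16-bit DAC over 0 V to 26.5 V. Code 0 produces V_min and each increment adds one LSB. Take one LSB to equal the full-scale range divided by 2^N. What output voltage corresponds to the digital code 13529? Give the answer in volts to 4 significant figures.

Span = 26.5 V. LSB = 26.5 V / 2^16.
V_out = V_min + code × LSB = 0 V + 13529 × 26.5 V / 65536
      = 0 + 5.47056 = 5.47056 V.

5.471 V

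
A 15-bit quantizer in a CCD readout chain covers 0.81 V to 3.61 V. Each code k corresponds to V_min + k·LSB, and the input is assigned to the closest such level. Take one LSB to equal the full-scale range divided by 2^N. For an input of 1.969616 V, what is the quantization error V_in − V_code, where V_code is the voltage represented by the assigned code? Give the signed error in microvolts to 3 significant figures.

Full-scale range = 3.61 V − (0.81 V) = 2.8 V. LSB = 2.8 V / 2^15 ≈ 85.45 µV.
Position in LSBs: (1.969616 − (0.81)) × 32768/2.8 = 13570.8204; rounding gives k = 13571.
V_code = 0.81 + (13571/32768) × 2.8 = 1.9696313477 V.
e = 1.969616 − (1.9696313477) = −15.3 µV.

−15.3 µV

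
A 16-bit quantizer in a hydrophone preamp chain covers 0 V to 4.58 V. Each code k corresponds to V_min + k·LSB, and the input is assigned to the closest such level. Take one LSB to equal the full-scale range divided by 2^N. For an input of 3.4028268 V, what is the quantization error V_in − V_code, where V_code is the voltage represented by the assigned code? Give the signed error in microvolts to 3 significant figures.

Full-scale range = 4.58 V. LSB = 4.58 V / 2^16 ≈ 69.89 µV.
(V_in − V_min)/LSB = (3.4028268 − (0)) × 65536/4.58 = 48691.6282 → nearest code k = 48692.
V_code = 0 + (48692/65536) × 4.58 = 3.4028527832 V.
V_in − V_code = 3.4028268 − (3.4028527832) = −26.0 µV.

−26.0 µV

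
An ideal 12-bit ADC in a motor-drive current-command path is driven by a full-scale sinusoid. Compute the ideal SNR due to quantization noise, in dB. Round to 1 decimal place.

74.0 dB

SNR = 6.02·12 + 1.76 = 74.00 dB.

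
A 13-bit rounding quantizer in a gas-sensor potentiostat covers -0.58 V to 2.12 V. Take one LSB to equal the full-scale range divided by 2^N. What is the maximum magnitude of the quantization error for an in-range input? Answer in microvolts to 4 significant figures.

Span: 2.12 V − (-0.58 V) = 2.7 V.
One LSB is 2.7 V / 8192 = 329.590 µV.
|e|_max = LSB/2 = 164.8 µV.

164.8 µV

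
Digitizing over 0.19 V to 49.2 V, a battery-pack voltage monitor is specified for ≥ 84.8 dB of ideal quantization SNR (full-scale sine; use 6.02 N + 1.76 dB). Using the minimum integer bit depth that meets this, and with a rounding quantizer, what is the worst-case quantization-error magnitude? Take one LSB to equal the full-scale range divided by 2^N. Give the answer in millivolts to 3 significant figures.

1.50 mV

Full-scale range = 49.2 V − (0.19 V) = 49.01 V.
Solving 6.02 N ≥ 84.8 − 1.76: N ≥ 13.794. Round up → N = 14.
LSB = 49.01 V / 2^14 = 2.9913 mV.
Half an LSB is 1.50 mV.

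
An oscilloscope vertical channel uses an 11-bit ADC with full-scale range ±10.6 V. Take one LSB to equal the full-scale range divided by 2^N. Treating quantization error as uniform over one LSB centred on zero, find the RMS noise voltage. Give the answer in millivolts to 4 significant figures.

2.988 mV

Full-scale range = 10.6 V − (-10.6 V) = 21.2 V.
One LSB is 21.2 V / 2048 = 10.3516 mV.
RMS of a uniform error over width LSB is LSB/√12 = 2.988 mV.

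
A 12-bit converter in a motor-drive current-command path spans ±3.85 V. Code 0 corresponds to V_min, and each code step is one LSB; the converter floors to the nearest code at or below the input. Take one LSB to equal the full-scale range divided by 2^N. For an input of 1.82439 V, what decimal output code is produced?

Span: 3.85 V − (-3.85 V) = 7.7 V. LSB = 7.7 V / 2^12 ≈ 1.880 mV.
(V_in − V_min) × 2^12/range = (1.82439 − (-3.85)) × 4096/7.7 = 3018.481.
Floor → code = 3018.

3018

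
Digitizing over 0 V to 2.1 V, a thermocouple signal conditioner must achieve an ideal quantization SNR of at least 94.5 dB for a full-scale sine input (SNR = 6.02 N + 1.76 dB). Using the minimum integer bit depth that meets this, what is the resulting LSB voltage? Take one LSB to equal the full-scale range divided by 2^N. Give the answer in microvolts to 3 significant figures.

Range is 2.1 V.
N ≥ (94.5 − 1.76)/6.02 = 15.405 → N_min = 16.
One LSB is 2.1 V / 65536 = 32.0 µV.

32.0 µV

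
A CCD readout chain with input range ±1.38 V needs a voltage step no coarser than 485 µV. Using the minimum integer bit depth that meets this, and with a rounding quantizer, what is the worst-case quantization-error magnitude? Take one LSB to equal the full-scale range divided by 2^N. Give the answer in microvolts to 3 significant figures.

Full-scale range = 1.38 V − (-1.38 V) = 2.76 V.
2.76 V / 485 µV = 5691. Since 2^12 = 4096 and 2^13 = 8192, N = 13.
One LSB is 2.76 V / 8192 = 336.91 µV.
|e|_max = LSB/2 = 168 µV.

168 µV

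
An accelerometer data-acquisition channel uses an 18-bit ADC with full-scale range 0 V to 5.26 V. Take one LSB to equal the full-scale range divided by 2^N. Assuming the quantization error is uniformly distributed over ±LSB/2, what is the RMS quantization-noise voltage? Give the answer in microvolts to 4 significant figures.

5.792 µV

Span = 5.26 V.
Step size = 5.26/262144 V = 20.0653 µV.
V_rms = LSB/√12 = 20.0653 µV / √12 = 5.792 µV.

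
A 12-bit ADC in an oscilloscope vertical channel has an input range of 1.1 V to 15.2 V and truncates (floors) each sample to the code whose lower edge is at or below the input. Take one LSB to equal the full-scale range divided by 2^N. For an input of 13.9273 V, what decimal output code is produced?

The full-scale span is 15.2 − (1.1) = 14.1 V. LSB = 14.1 V / 2^12 ≈ 3.442 mV.
V_in − V_min = 13.9273 − (1.1) = 12.8273 V.
Divide by LSB: 12.8273 × 4096/14.1 = 3726.2852.
Truncating gives code 3726.

3726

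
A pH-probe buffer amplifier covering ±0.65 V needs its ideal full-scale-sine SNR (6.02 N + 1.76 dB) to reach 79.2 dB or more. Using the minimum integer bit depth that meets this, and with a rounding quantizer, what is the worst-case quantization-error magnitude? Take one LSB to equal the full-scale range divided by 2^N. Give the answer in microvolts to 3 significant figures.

The full-scale span is 0.65 − (-0.65) = 1.3 V.
Required N = ⌈(79.2 − 1.76)/6.02⌉ = ⌈12.864⌉ = 13.
LSB = 1.3 V ÷ 2^13 = 1.3/8192 V = 158.69 µV.
Half an LSB is 79.3 µV.

79.3 µV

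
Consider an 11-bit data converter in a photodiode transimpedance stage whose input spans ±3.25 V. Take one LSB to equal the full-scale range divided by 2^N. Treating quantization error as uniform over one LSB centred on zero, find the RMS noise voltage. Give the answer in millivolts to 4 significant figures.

The full-scale span is 3.25 − (-3.25) = 6.5 V.
Step size = 6.5/2048 V = 3.17383 mV.
RMS of a uniform error over width LSB is LSB/√12 = 0.9162 mV.

0.9162 mV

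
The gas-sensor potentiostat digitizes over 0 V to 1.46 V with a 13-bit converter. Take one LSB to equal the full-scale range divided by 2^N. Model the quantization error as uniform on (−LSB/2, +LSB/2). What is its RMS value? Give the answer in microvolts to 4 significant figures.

Full-scale range = 1.46 V.
LSB = 1.46 V ÷ 2^13 = 1.46/8192 V = 178.223 µV.
V_rms = LSB/√12 = 178.223 µV / √12 = 51.45 µV.

51.45 µV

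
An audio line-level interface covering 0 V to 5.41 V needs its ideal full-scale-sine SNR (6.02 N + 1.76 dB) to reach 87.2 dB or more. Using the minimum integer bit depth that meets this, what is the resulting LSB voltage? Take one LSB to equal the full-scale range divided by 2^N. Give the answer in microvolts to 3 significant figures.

165 µV

Span = 5.41 V.
Solving 6.02 N ≥ 87.2 − 1.76: N ≥ 14.193. Round up → N = 15.
LSB = 5.41 V / 2^15 = 165 µV.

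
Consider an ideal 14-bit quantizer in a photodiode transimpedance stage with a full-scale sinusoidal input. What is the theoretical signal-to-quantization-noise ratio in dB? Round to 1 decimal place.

6.02(14) + 1.76 = 84.28 + 1.76 = 86.04 dB.

86.0 dB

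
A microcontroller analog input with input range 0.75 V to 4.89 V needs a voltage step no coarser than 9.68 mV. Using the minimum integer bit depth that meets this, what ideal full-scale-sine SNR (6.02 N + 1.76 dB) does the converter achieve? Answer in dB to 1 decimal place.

55.9 dB

The full-scale span is 4.89 − (0.75) = 4.14 V.
Required number of levels: 4.14/9.68 mV = 427.69; smallest N with 2^N ≥ that is 9.
SNR = 6.02 × 9 + 1.76 = 55.94 dB.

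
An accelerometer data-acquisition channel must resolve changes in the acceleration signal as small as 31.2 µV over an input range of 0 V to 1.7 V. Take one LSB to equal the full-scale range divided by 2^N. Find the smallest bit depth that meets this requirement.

16 bits

Full-scale range = 1.7 V.
Required number of levels: 1.7/31.2 µV = 54487; smallest N with 2^N ≥ that is 16.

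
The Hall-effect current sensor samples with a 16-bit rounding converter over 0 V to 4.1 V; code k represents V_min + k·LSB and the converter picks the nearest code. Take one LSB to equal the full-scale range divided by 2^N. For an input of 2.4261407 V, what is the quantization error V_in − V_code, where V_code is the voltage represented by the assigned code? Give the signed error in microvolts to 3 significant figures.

+23.8 µV

Full-scale range = 4.1 V. LSB = 4.1 V / 2^16 ≈ 62.56 µV.
(V_in − V_min)/LSB = (2.4261407 − (0)) × 65536/4.1 = 38780.3797 → nearest code k = 38780.
V_code = V_min + k × range/2^16 = 0 + 38780 × 4.1/65536 = 2.4261169434 V.
Error = V_in − V_code = 2.4261407 − (2.4261169434) = +23.8 µV.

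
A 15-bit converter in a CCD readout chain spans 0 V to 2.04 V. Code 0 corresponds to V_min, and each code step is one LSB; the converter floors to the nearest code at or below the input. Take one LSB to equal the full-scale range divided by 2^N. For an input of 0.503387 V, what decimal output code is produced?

V_FS = 2.04 V. LSB = 2.04 V / 2^15 ≈ 62.26 µV.
(V_in − V_min) × 2^15/range = (0.503387 − (0)) × 32768/2.04 = 8085.777.
Floor → code = 8085.

8085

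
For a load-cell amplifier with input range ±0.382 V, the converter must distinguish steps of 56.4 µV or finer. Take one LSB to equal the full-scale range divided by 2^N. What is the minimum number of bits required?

Full-scale range = 0.382 V − (-0.382 V) = 0.764 V.
0.764 V / 56.4 µV = 13550. Since 2^13 = 8192 and 2^14 = 16384, N = 14.

14 bits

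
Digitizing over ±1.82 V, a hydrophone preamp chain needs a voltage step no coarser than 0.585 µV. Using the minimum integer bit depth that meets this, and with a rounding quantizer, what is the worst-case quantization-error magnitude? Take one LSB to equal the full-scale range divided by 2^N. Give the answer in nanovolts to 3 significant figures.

The full-scale span is 1.82 − (-1.82) = 3.64 V.
Required number of levels: 3.64/0.585 µV = 6.2222e6; smallest N with 2^N ≥ that is 23.
Step size = 3.64/8388608 V = 433.92 nV.
Max error for round-to-nearest is LSB/2 = 217 nV.

217 nV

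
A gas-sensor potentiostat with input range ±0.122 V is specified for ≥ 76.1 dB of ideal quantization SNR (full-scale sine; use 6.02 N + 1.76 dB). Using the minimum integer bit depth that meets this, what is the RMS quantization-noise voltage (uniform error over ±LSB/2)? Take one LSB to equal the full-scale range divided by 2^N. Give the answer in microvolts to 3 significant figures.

8.60 µV

The full-scale span is 0.122 − (-0.122) = 0.244 V.
Required N = ⌈(76.1 − 1.76)/6.02⌉ = ⌈12.349⌉ = 13.
Step size = 0.244/8192 V = 29.785 µV.
RMS noise = LSB/√12 = 8.60 µV.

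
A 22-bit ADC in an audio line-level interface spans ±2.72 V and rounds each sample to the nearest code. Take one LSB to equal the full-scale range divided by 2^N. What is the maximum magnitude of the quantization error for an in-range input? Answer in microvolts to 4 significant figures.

The full-scale span is 2.72 − (-2.72) = 5.44 V.
Step size = 5.44/4194304 V = 1.29700 µV.
|e|_max = LSB/2 = 0.6485 µV.

0.6485 µV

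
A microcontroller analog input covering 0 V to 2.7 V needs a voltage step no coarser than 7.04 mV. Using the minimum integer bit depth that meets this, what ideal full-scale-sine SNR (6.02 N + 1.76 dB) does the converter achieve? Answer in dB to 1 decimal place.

55.9 dB

Range is 2.7 V.
Required number of levels: 2.7/7.04 mV = 383.52; smallest N with 2^N ≥ that is 9.
Ideal SNR at N = 9: 6.02·9 + 1.76 = 55.9 dB.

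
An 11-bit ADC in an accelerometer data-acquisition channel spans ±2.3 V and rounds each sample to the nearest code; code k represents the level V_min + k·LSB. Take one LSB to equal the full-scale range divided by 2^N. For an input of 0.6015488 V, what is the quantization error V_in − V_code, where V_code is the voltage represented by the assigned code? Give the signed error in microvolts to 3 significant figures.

−404 µV

The full-scale span is 2.3 − (-2.3) = 4.6 V. LSB = 4.6 V / 2^11 ≈ 2.246 mV.
Position in LSBs: (0.6015488 − (-2.3)) × 2048/4.6 = 1291.8200; rounding gives k = 1292.
V_code = V_min + k × range/2^11 = -2.3 + 1292 × 4.6/2048 = 0.6019531250 V.
V_in − V_code = 0.6015488 − (0.6019531250) = −404 µV.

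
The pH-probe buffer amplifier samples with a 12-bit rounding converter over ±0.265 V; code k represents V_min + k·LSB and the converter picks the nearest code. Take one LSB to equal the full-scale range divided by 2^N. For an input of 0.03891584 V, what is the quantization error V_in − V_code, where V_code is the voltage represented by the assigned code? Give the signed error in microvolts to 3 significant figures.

Range = 0.265 − (-0.265) = 0.53 V. LSB = 0.53 V / 2^12 ≈ 129.4 µV.
Position in LSBs: (0.03891584 − (-0.265)) × 4096/0.53 = 2348.7534; rounding gives k = 2349.
Reconstructed level: -0.265 + 2349 × 0.53/4096 V = 0.03894775391 V.
e = 0.03891584 − (0.03894775391) = −31.9 µV.

−31.9 µV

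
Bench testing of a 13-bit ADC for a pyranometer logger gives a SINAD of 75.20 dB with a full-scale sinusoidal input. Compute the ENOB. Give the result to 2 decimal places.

ENOB = (75.20 − 1.76)/6.02 = 12.1993 bits.

12.20 bits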